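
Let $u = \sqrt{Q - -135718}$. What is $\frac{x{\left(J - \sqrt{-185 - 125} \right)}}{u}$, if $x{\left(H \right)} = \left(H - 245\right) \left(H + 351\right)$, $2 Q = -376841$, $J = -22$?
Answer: $- \frac{124 \sqrt{653511}}{21081} + \frac{88153 i \sqrt{210810}}{105405} \approx -4.7551 + 383.99 i$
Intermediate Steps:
$Q = - \frac{376841}{2}$ ($Q = \frac{1}{2} \left(-376841\right) = - \frac{376841}{2} \approx -1.8842 \cdot 10^{5}$)
$x{\left(H \right)} = \left(-245 + H\right) \left(351 + H\right)$
$u = \frac{i \sqrt{210810}}{2}$ ($u = \sqrt{- \frac{376841}{2} - -135718} = \sqrt{- \frac{376841}{2} + 135718} = \sqrt{- \frac{105405}{2}} = \frac{i \sqrt{210810}}{2} \approx 229.57 i$)
$\frac{x{\left(J - \sqrt{-185 - 125} \right)}}{u} = \frac{-85995 + \left(-22 - \sqrt{-185 - 125}\right)^{2} + 106 \left(-22 - \sqrt{-185 - 125}\right)}{\frac{1}{2} i \sqrt{210810}} = \left(-85995 + \left(-22 - \sqrt{-310}\right)^{2} + 106 \left(-22 - \sqrt{-310}\right)\right) \left(- \frac{i \sqrt{210810}}{105405}\right) = \left(-85995 + \left(-22 - i \sqrt{310}\right)^{2} + 106 \left(-22 - i \sqrt{310}\right)\right) \left(- \frac{i \sqrt{210810}}{105405}\right) = \left(-85995 + \left(-22 - i \sqrt{310}\right)^{2} - \left(2332 + 106 i \sqrt{310}\right)\right) \left(- \frac{i \sqrt{210810}}{105405}\right) = \left(-88327 + \left(-22 - i \sqrt{310}\right)^{2} - 106 i \sqrt{310}\right) \left(- \frac{i \sqrt{210810}}{105405}\right) = - \frac{i \sqrt{210810} \left(-88327 + \left(-22 - i \sqrt{310}\right)^{2} - 106 i \sqrt{310}\right)}{105405}$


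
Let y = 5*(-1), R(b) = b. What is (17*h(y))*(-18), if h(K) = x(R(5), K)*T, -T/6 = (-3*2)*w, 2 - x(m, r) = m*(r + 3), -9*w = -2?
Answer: -29376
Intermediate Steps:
w = 2/9 (w = -⅑*(-2) = 2/9 ≈ 0.22222)
y = -5
x(m, r) = 2 - m*(3 + r) (x(m, r) = 2 - m*(r + 3) = 2 - m*(3 + r))
T = 8 (T = -6*(-3*2)*2/9 = -(-36)*2/9 = -6*(-4/3) = 8)
h(K) = -104 - 40*K (h(K) = (2 - 3*5 - 1*5*K)*8 = (2 - 15 - 5*K)*8 = (-13 - 5*K)*8 = -104 - 40*K)
(17*h(y))*(-18) = (17*(-104 - 40*(-5)))*(-18) = (17*(-104 + 200))*(-18) = (17*96)*(-18) = 1632*(-18) = -29376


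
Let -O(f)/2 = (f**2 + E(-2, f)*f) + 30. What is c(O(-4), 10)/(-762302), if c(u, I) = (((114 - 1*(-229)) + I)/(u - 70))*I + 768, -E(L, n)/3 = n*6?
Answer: -160741/157796514 ≈ -0.0010187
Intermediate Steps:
E(L, n) = -18*n (E(L, n) = -3*n*6 = -18*n)
O(f) = -60 + 34*f**2 (O(f) = -2*((f**2 + (-18*f)*f) + 30) = -2*((f**2 - 18*f**2) + 30) = -2*(-17*f**2 + 30) = -2*(30 - 17*f**2) = -60 + 34*f**2)
c(u, I) = 768 + I*(343 + I)/(-70 + u) (c(u, I) = (((114 + 229) + I)/(-70 + u))*I + 768 = ((343 + I)/(-70 + u))*I + 768 = I*(343 + I)/(-70 + u) + 768 = 768 + I*(343 + I)/(-70 + u))
c(O(-4), 10)/(-762302) = ((-53760 + 10**2 + 343*10 + 768*(-60 + 34*(-4)**2))/(-70 + (-60 + 34*(-4)**2)))/(-762302) = ((-53760 + 100 + 3430 + 768*(-60 + 34*16))/(-70 + (-60 + 34*16)))*(-1/762302) = ((-53760 + 100 + 3430 + 768*(-60 + 544))/(-70 + (-60 + 544)))*(-1/762302) = ((-53760 + 100 + 3430 + 768*484)/(-70 + 484))*(-1/762302) = ((-53760 + 100 + 3430 + 371712)/414)*(-1/762302) = ((1/414)*321482)*(-1/762302) = (160741/207)*(-1/762302) = -160741/157796514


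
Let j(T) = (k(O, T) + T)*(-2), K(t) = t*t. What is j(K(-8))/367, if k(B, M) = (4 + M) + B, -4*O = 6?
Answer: -261/367 ≈ -0.71117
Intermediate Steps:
O = -3/2 (O = -¼*6 = -3/2 ≈ -1.5000)
K(t) = t²
k(B, M) = 4 + B + M
j(T) = -5 - 4*T (j(T) = ((4 - 3/2 + T) + T)*(-2) = ((5/2 + T) + T)*(-2) = (5/2 + 2*T)*(-2) = -5 - 4*T)
j(K(-8))/367 = (-5 - 4*(-8)²)/367 = (-5 - 4*64)*(1/367) = (-5 - 256)*(1/367) = -261*1/367 = -261/367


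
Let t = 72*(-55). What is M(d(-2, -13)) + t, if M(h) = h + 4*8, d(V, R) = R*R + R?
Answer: -3772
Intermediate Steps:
d(V, R) = R + R² (d(V, R) = R² + R = R + R²)
M(h) = 32 + h (M(h) = h + 32 = 32 + h)
t = -3960
M(d(-2, -13)) + t = (32 - 13*(1 - 13)) - 3960 = (32 - 13*(-12)) - 3960 = (32 + 156) - 3960 = 188 - 3960 = -3772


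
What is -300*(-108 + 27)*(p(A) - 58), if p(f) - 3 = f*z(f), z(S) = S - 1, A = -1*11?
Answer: 1871100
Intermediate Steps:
A = -11
z(S) = -1 + S
p(f) = 3 + f*(-1 + f)
-300*(-108 + 27)*(p(A) - 58) = -300*(-108 + 27)*((3 - 11*(-1 - 11)) - 58) = -(-24300)*((3 - 11*(-12)) - 58) = -(-24300)*((3 + 132) - 58) = -(-24300)*(135 - 58) = -(-24300)*77 = -300*(-6237) = 1871100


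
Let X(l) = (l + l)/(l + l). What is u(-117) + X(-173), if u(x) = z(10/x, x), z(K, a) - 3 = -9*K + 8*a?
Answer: -12106/13 ≈ -931.23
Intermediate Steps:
X(l) = 1 (X(l) = (2*l)/((2*l)) = (2*l)*(1/(2*l)) = 1)
z(K, a) = 3 - 9*K + 8*a (z(K, a) = 3 + (-9*K + 8*a) = 3 - 9*K + 8*a)
u(x) = 3 - 90/x + 8*x
u(-117) + X(-173) = (3 - 90/(-117) + 8*(-117)) + 1 = (3 - 90*(-1/117) - 936) + 1 = (3 + 10/13 - 936) + 1 = -12119/13 + 1 = -12106/13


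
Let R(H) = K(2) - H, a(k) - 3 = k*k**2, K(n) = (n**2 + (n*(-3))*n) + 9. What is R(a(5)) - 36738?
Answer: -36865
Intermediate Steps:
K(n) = 9 - 2*n**2 (K(n) = (n**2 + (-3*n)*n) + 9 = (n**2 - 3*n**2) + 9 = -2*n**2 + 9 = 9 - 2*n**2)
a(k) = 3 + k**3 (a(k) = 3 + k*k**2 = 3 + k**3)
R(H) = 1 - H (R(H) = (9 - 2*2**2) - H = (9 - 2*4) - H = (9 - 8) - H = 1 - H)
R(a(5)) - 36738 = (1 - (3 + 5**3)) - 36738 = (1 - (3 + 125)) - 36738 = (1 - 1*128) - 36738 = (1 - 128) - 36738 = -127 - 36738 = -36865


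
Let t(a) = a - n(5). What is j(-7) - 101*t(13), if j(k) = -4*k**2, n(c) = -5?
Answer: -2014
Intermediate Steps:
t(a) = 5 + a (t(a) = a - 1*(-5) = a + 5 = 5 + a)
j(-7) - 101*t(13) = -4*(-7)**2 - 101*(5 + 13) = -4*49 - 101*18 = -196 - 1818 = -2014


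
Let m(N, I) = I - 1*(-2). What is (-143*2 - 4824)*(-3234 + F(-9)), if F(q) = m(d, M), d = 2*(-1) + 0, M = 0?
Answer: 16515520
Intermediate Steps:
d = -2 (d = -2 + 0 = -2)
m(N, I) = 2 + I (m(N, I) = I + 2 = 2 + I)
F(q) = 2 (F(q) = 2 + 0 = 2)
(-143*2 - 4824)*(-3234 + F(-9)) = (-143*2 - 4824)*(-3234 + 2) = (-286 - 4824)*(-3232) = -5110*(-3232) = 16515520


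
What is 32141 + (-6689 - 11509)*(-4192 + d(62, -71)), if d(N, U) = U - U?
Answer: 76318157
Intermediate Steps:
d(N, U) = 0
32141 + (-6689 - 11509)*(-4192 + d(62, -71)) = 32141 + (-6689 - 11509)*(-4192 + 0) = 32141 - 18198*(-4192) = 32141 + 76286016 = 76318157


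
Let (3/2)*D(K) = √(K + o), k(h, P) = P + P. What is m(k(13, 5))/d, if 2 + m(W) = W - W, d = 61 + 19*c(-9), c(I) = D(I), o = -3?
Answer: -366/16939 + 152*I*√3/16939 ≈ -0.021607 + 0.015542*I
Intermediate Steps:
k(h, P) = 2*P
D(K) = 2*√(-3 + K)/3 (D(K) = 2*√(K - 3)/3 = 2*√(-3 + K)/3)
c(I) = 2*√(-3 + I)/3
d = 61 + 76*I*√3/3 (d = 61 + 19*(2*√(-3 - 9)/3) = 61 + 19*(2*√(-12)/3) = 61 + 19*(2*(2*I*√3)/3) = 61 + 19*(4*I*√3/3) = 61 + 76*I*√3/3 ≈ 61.0 + 43.879*I)
m(W) = -2 (m(W) = -2 + (W - W) = -2 + 0 = -2)
m(k(13, 5))/d = -2/(61 + 76*I*√3/3)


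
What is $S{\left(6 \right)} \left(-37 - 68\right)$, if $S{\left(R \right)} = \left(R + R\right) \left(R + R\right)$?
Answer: $-15120$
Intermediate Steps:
$S{\left(R \right)} = 4 R^{2}$ ($S{\left(R \right)} = 2 R 2 R = 4 R^{2}$)
$S{\left(6 \right)} \left(-37 - 68\right) = 4 \cdot 6^{2} \left(-37 - 68\right) = 4 \cdot 36 \left(-105\right) = 144 \left(-105\right) = -15120$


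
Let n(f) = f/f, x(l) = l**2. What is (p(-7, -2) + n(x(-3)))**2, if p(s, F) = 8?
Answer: 81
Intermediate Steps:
n(f) = 1
(p(-7, -2) + n(x(-3)))**2 = (8 + 1)**2 = 9**2 = 81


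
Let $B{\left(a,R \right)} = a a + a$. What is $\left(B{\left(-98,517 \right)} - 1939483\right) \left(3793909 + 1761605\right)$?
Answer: $-10722014243178$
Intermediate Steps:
$B{\left(a,R \right)} = a + a^{2}$ ($B{\left(a,R \right)} = a^{2} + a = a + a^{2}$)
$\left(B{\left(-98,517 \right)} - 1939483\right) \left(3793909 + 1761605\right) = \left(- 98 \left(1 - 98\right) - 1939483\right) \left(3793909 + 1761605\right) = \left(\left(-98\right) \left(-97\right) - 1939483\right) 5555514 = \left(9506 - 1939483\right) 5555514 = \left(-1929977\right) 5555514 = -10722014243178$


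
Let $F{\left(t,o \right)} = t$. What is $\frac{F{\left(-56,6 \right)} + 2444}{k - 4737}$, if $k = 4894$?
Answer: $\frac{2388}{157} \approx 15.21$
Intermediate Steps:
$\frac{F{\left(-56,6 \right)} + 2444}{k - 4737} = \frac{-56 + 2444}{4894 - 4737} = \frac{2388}{157}$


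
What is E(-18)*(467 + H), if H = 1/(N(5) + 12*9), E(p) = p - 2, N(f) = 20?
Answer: -298885/32 ≈ -9340.2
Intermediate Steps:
E(p) = -2 + p
H = 1/128 (H = 1/(20 + 12*9) = 1/(20 + 108) = 1/128 ≈ 0.0078125)
E(-18)*(467 + H) = (-2 - 18)*(467 + 1/128) = -20*59777/128 = -298885/32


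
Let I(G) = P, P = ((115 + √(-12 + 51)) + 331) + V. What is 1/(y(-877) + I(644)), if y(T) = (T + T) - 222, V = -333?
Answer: -621/1156910 - √39/3470730 ≈ -0.00053857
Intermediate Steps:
y(T) = -222 + 2*T (y(T) = 2*T - 222 = -222 + 2*T)
P = 113 + √39 (P = ((115 + √(-12 + 51)) + 331) - 333 = ((115 + √39) + 331) - 333 = (446 + √39) - 333 = 113 + √39 ≈ 119.24)
I(G) = 113 + √39
1/(y(-877) + I(644)) = 1/((-222 + 2*(-877)) + (113 + √39)) = 1/((-222 - 1754) + (113 + √39)) = 1/(-1976 + (113 + √39)) = 1/(-1863 + √39)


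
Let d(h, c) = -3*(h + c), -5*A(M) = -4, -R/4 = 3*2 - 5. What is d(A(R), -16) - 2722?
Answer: -13382/5 ≈ -2676.4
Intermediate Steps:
R = -4 (R = -4*(3*2 - 5) = -4*(6 - 5) = -4*1 = -4)
A(M) = ⅘ (A(M) = -⅕*(-4) = ⅘)
d(h, c) = -3*c - 3*h (d(h, c) = -3*(c + h) = -3*c - 3*h)
d(A(R), -16) - 2722 = (-3*(-16) - 3*⅘) - 2722 = (48 - 12/5) - 2722 = 228/5 - 2722 = -13382/5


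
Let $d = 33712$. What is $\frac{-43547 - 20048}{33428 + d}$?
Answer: $- \frac{12719}{13428} \approx -0.9472$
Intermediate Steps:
$\frac{-43547 - 20048}{33428 + d} = \frac{-43547 - 20048}{33428 + 33712} = - \frac{63595}{67140} = \left(-63595\right) \frac{1}{67140} = - \frac{12719}{13428}$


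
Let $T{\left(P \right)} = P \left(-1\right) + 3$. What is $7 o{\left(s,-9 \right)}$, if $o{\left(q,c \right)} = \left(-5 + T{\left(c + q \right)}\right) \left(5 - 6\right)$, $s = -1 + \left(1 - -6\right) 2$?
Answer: $42$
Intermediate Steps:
$T{\left(P \right)} = 3 - P$ ($T{\left(P \right)} = - P + 3 = 3 - P$)
$s = 13$ ($s = -1 + \left(1 + 6\right) 2 = -1 + 7 \cdot 2 = -1 + 14 = 13$)
$o{\left(q,c \right)} = 2 + c + q$ ($o{\left(q,c \right)} = \left(-5 - \left(-3 + c + q\right)\right) \left(5 - 6\right) = \left(-5 - \left(-3 + c + q\right)\right) \left(-1\right) = \left(-2 - c - q\right) \left(-1\right) = 2 + c + q$)
$7 o{\left(s,-9 \right)} = 7 \left(2 - 9 + 13\right) = 7 \cdot 6 = 42$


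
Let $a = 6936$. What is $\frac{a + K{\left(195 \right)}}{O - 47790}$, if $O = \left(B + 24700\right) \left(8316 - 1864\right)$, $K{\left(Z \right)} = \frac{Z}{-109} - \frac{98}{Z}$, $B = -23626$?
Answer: $\frac{147375973}{146269640790} \approx 0.0010076$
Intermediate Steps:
$K{\left(Z \right)} = - \frac{98}{Z} - \frac{Z}{109}$ ($K{\left(Z \right)} = Z \left(- \frac{1}{109}\right) - \frac{98}{Z} = - \frac{Z}{109} - \frac{98}{Z} = - \frac{98}{Z} - \frac{Z}{109}$)
$O = 6929448$ ($O = \left(-23626 + 24700\right) \left(8316 - 1864\right) = 1074 \cdot 6452 = 6929448$)
$\frac{a + K{\left(195 \right)}}{O - 47790} = \frac{6936 - \left(\frac{195}{109} + \frac{98}{195}\right)}{6929448 - 47790} = \frac{6936 - \frac{48707}{21255}}{6881658} = \left(6936 - \frac{48707}{21255}\right) \frac{1}{6881658} = \frac{147375973}{21255} \cdot \frac{1}{6881658} = \frac{147375973}{146269640790}$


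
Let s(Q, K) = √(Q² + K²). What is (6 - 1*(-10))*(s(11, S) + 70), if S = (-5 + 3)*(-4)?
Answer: 1120 + 16*√185 ≈ 1337.6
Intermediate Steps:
S = 8 (S = -2*(-4) = 8)
s(Q, K) = √(K² + Q²)
(6 - 1*(-10))*(s(11, S) + 70) = (6 - 1*(-10))*(√(8² + 11²) + 70) = (6 + 10)*(√(64 + 121) + 70) = 16*(√185 + 70) = 16*(70 + √185) = 1120 + 16*√185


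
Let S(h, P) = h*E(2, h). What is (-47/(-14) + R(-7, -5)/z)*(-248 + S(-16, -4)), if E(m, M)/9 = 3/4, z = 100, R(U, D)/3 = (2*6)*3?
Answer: -276434/175 ≈ -1579.6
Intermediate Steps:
R(U, D) = 108 (R(U, D) = 3*((2*6)*3) = 3*(12*3) = 3*36 = 108)
E(m, M) = 27/4 (E(m, M) = 9*(3/4) = 9*(3*(¼)) = 9*(¾) = 27/4)
S(h, P) = 27*h/4 (S(h, P) = h*(27/4) = 27*h/4)
(-47/(-14) + R(-7, -5)/z)*(-248 + S(-16, -4)) = (-47/(-14) + 108/100)*(-248 + (27/4)*(-16)) = (-47*(-1/14) + 108*(1/100))*(-248 - 108) = (47/14 + 27/25)*(-356) = (1553/350)*(-356) = -276434/175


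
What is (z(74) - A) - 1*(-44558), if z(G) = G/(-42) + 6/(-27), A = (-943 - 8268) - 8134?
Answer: 3899764/63 ≈ 61901.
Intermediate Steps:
A = -17345 (A = -9211 - 8134 = -17345)
z(G) = -2/9 - G/42 (z(G) = G*(-1/42) + 6*(-1/27) = -G/42 - 2/9 = -2/9 - G/42)
(z(74) - A) - 1*(-44558) = ((-2/9 - 1/42*74) - 1*(-17345)) - 1*(-44558) = ((-2/9 - 37/21) + 17345) + 44558 = (-125/63 + 17345) + 44558 = 1092610/63 + 44558 = 3899764/63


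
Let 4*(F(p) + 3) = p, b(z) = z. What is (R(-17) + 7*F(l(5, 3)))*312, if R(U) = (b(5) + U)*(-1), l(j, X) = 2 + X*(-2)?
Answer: -4992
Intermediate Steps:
l(j, X) = 2 - 2*X
F(p) = -3 + p/4
R(U) = -5 - U (R(U) = (5 + U)*(-1) = -5 - U)
(R(-17) + 7*F(l(5, 3)))*312 = ((-5 - 1*(-17)) + 7*(-3 + (2 - 2*3)/4))*312 = ((-5 + 17) + 7*(-3 + (2 - 6)/4))*312 = (12 + 7*(-3 + (¼)*(-4)))*312 = (12 + 7*(-3 - 1))*312 = (12 + 7*(-4))*312 = (12 - 28)*312 = -16*312 = -4992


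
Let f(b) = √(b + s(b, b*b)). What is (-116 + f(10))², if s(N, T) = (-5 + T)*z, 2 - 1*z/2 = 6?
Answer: 12706 - 1160*I*√30 ≈ 12706.0 - 6353.6*I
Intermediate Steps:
z = -8 (z = 4 - 2*6 = 4 - 12 = -8)
s(N, T) = 40 - 8*T (s(N, T) = (-5 + T)*(-8) = 40 - 8*T)
f(b) = √(40 + b - 8*b²) (f(b) = √(b + (40 - 8*b*b)) = √(b + (40 - 8*b²)) = √(40 + b - 8*b²))
(-116 + f(10))² = (-116 + √(40 + 10 - 8*10²))² = (-116 + √(40 + 10 - 8*100))² = (-116 + √(40 + 10 - 800))² = (-116 + √(-750))² = (-116 + 5*I*√30)²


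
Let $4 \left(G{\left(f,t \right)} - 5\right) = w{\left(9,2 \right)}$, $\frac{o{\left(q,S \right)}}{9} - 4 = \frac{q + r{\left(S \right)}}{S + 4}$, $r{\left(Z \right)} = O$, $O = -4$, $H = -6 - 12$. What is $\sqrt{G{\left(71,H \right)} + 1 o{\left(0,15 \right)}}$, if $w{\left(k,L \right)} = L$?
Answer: $\frac{\sqrt{57190}}{38} \approx 6.2933$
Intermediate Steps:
$H = -18$
$r{\left(Z \right)} = -4$
$o{\left(q,S \right)} = 36 + \frac{9 \left(-4 + q\right)}{4 + S}$ ($o{\left(q,S \right)} = 36 + 9 \frac{q - 4}{S + 4} = 36 + 9 \frac{-4 + q}{4 + S} = 36 + \frac{9 \left(-4 + q\right)}{4 + S}$)
$G{\left(f,t \right)} = \frac{11}{2}$ ($G{\left(f,t \right)} = 5 + \frac{1}{4} \cdot 2 = 5 + \frac{1}{2} = \frac{11}{2}$)
$\sqrt{G{\left(71,H \right)} + 1 o{\left(0,15 \right)}} = \sqrt{\frac{11}{2} + 1 \frac{9 \left(12 + 0 + 4 \cdot 15\right)}{4 + 15}} = \sqrt{\frac{11}{2} + 1 \frac{9 \left(12 + 0 + 60\right)}{19}} = \sqrt{\frac{11}{2} + 1 \cdot 9 \cdot \frac{1}{19} \cdot 72} = \sqrt{\frac{11}{2} + 1 \cdot \frac{648}{19}} = \sqrt{\frac{11}{2} + \frac{648}{19}} = \sqrt{\frac{1505}{38}} = \frac{\sqrt{57190}}{38}$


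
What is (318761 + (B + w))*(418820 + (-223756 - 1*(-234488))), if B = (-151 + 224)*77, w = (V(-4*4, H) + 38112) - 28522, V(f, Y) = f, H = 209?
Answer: 143451467712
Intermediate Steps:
w = 9574 (w = (-4*4 + 38112) - 28522 = (-16 + 38112) - 28522 = 38096 - 28522 = 9574)
B = 5621 (B = 73*77 = 5621)
(318761 + (B + w))*(418820 + (-223756 - 1*(-234488))) = (318761 + (5621 + 9574))*(418820 + (-223756 - 1*(-234488))) = (318761 + 15195)*(418820 + (-223756 + 234488)) = 333956*(418820 + 10732) = 333956*429552 = 143451467712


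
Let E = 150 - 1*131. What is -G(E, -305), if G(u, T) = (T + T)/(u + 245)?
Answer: 305/132 ≈ 2.3106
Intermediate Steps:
E = 19 (E = 150 - 131 = 19)
G(u, T) = 2*T/(245 + u) (G(u, T) = (2*T)/(245 + u) = 2*T/(245 + u))
-G(E, -305) = -2*(-305)/(245 + 19) = -2*(-305)/264 = -1*(-305/132) = 305/132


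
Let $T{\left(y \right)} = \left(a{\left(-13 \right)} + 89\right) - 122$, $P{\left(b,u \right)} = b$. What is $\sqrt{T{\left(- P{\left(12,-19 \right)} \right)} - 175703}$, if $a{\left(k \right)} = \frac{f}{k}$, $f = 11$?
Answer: $\frac{i \sqrt{29699527}}{13} \approx 419.21 i$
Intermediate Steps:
$a{\left(k \right)} = \frac{11}{k}$
$T{\left(y \right)} = - \frac{440}{13}$ ($T{\left(y \right)} = \left(\frac{11}{-13} + 89\right) - 122 = \left(11 \left(- \frac{1}{13}\right) + 89\right) - 122 = \left(- \frac{11}{13} + 89\right) - 122 = \frac{1146}{13} - 122 = - \frac{440}{13}$)
$\sqrt{T{\left(- P{\left(12,-19 \right)} \right)} - 175703} = \sqrt{- \frac{440}{13} - 175703} = \sqrt{- \frac{2284579}{13}} = \frac{i \sqrt{29699527}}{13}$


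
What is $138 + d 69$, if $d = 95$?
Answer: $6693$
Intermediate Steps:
$138 + d 69 = 138 + 95 \cdot 69 = 138 + 6555 = 6693$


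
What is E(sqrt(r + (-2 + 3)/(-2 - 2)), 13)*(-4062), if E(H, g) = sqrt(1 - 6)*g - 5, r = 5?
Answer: 20310 - 52806*I*sqrt(5) ≈ 20310.0 - 1.1808e+5*I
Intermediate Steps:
E(H, g) = -5 + I*g*sqrt(5) (E(H, g) = sqrt(-5)*g - 5 = (I*sqrt(5))*g - 5 = I*g*sqrt(5) - 5 = -5 + I*g*sqrt(5))
E(sqrt(r + (-2 + 3)/(-2 - 2)), 13)*(-4062) = (-5 + I*13*sqrt(5))*(-4062) = (-5 + 13*I*sqrt(5))*(-4062) = 20310 - 52806*I*sqrt(5)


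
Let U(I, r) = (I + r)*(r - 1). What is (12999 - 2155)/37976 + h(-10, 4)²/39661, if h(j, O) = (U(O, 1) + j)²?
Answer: 202460971/376541534 ≈ 0.53769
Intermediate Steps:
U(I, r) = (-1 + r)*(I + r) (U(I, r) = (I + r)*(-1 + r) = (-1 + r)*(I + r))
h(j, O) = j² (h(j, O) = ((1² - O - 1*1 + O*1) + j)² = ((1 - O - 1 + O) + j)² = (0 + j)² = j²)
(12999 - 2155)/37976 + h(-10, 4)²/39661 = (12999 - 2155)/37976 + ((-10)²)²/39661 = 10844*(1/37976) + 100²*(1/39661) = 2711/9494 + 10000*(1/39661) = 2711/9494 + 10000/39661 = 202460971/376541534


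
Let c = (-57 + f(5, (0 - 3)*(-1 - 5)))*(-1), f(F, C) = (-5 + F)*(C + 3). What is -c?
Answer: -57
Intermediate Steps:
f(F, C) = (-5 + F)*(3 + C)
c = 57 (c = (-57 + (-15 - 5*(0 - 3)*(-1 - 5) + 3*5 + ((0 - 3)*(-1 - 5))*5))*(-1) = (-57 + (-15 - (-15)*(-6) + 15 - 3*(-6)*5))*(-1) = (-57 + (-15 - 5*18 + 15 + 18*5))*(-1) = (-57 + (-15 - 90 + 15 + 90))*(-1) = (-57 + 0)*(-1) = -57*(-1) = 57)
-c = -1*57 = -57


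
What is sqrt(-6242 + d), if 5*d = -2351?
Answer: 3*I*sqrt(18645)/5 ≈ 81.928*I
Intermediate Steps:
d = -2351/5 (d = (1/5)*(-2351) = -2351/5 ≈ -470.20)
sqrt(-6242 + d) = sqrt(-6242 - 2351/5) = sqrt(-33561/5) = 3*I*sqrt(18645)/5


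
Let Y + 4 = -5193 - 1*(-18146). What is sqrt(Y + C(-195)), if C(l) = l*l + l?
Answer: sqrt(50779) ≈ 225.34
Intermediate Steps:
Y = 12949 (Y = -4 + (-5193 - 1*(-18146)) = -4 + (-5193 + 18146) = -4 + 12953 = 12949)
C(l) = l + l**2 (C(l) = l**2 + l = l + l**2)
sqrt(Y + C(-195)) = sqrt(12949 - 195*(1 - 195)) = sqrt(12949 - 195*(-194)) = sqrt(12949 + 37830) = sqrt(50779)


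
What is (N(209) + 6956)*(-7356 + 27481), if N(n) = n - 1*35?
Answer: 143491250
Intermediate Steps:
N(n) = -35 + n (N(n) = n - 35 = -35 + n)
(N(209) + 6956)*(-7356 + 27481) = ((-35 + 209) + 6956)*(-7356 + 27481) = (174 + 6956)*20125 = 7130*20125 = 143491250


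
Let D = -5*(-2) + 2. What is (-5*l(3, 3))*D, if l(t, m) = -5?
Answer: 300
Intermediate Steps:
D = 12 (D = 10 + 2 = 12)
(-5*l(3, 3))*D = -5*(-5)*12 = 25*12 = 300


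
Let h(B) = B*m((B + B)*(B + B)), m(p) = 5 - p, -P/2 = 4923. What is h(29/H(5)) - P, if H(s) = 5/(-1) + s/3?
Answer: 1554564/125 ≈ 12437.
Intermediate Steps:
P = -9846 (P = -2*4923 = -9846)
H(s) = -5 + s/3 (H(s) = 5*(-1) + s*(1/3) = -5 + s/3)
h(B) = B*(5 - 4*B**2) (h(B) = B*(5 - (B + B)*(B + B)) = B*(5 - 2*B*2*B) = B*(5 - 4*B**2))
h(29/H(5)) - P = (29/(-5 + (1/3)*5))*(5 - 4*841/(-5 + (1/3)*5)**2) - 1*(-9846) = (29/(-5 + 5/3))*(5 - 4*841/(-5 + 5/3)**2) + 9846 = (29/(-10/3))*(5 - 4*(29/(-10/3))**2) + 9846 = (29*(-3/10))*(5 - 4*(29*(-3/10))**2) + 9846 = -87*(5 - 4*(-87/10)**2)/10 + 9846 = -87*(5 - 4*7569/100)/10 + 9846 = -87*(5 - 7569/25)/10 + 9846 = -87/10*(-7444/25) + 9846 = 323814/125 + 9846 = 1554564/125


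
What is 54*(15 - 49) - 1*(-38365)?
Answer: 36529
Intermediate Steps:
54*(15 - 49) - 1*(-38365) = 54*(-34) + 38365 = -1836 + 38365 = 36529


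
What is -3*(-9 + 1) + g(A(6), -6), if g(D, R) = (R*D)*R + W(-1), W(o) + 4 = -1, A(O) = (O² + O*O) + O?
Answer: 2827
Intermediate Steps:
A(O) = O + 2*O² (A(O) = (O² + O²) + O = 2*O² + O = O + 2*O²)
W(o) = -5 (W(o) = -4 - 1 = -5)
g(D, R) = -5 + D*R² (g(D, R) = (R*D)*R - 5 = (D*R)*R - 5 = D*R² - 5 = -5 + D*R²)
-3*(-9 + 1) + g(A(6), -6) = -3*(-9 + 1) + (-5 + (6*(1 + 2*6))*(-6)²) = -3*(-8) + (-5 + (6*(1 + 12))*36) = 24 + (-5 + (6*13)*36) = 24 + (-5 + 78*36) = 24 + (-5 + 2808) = 24 + 2803 = 2827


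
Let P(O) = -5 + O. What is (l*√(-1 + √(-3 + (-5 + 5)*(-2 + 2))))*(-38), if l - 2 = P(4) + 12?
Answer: -494*√(-1 + I*√3) ≈ -349.31 - 605.02*I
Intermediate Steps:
l = 13 (l = 2 + ((-5 + 4) + 12) = 2 + (-1 + 12) = 2 + 11 = 13)
(l*√(-1 + √(-3 + (-5 + 5)*(-2 + 2))))*(-38) = (13*√(-1 + √(-3 + (-5 + 5)*(-2 + 2))))*(-38) = (13*√(-1 + √(-3 + 0*0)))*(-38) = (13*√(-1 + √(-3 + 0)))*(-38) = (13*√(-1 + √(-3)))*(-38) = (13*√(-1 + I*√3))*(-38) = -494*√(-1 + I*√3)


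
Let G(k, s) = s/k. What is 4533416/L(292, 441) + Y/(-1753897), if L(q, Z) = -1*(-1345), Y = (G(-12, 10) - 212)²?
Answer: 286239016666967/84923692740 ≈ 3370.5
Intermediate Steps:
Y = 1630729/36 (Y = (10/(-12) - 212)² = (10*(-1/12) - 212)² = (-⅚ - 212)² = (-1277/6)² = 1630729/36 ≈ 45298.)
L(q, Z) = 1345
4533416/L(292, 441) + Y/(-1753897) = 4533416/1345 + (1630729/36)/(-1753897) = 4533416*(1/1345) + (1630729/36)*(-1/1753897) = 4533416/1345 - 1630729/63140292 = 286239016666967/84923692740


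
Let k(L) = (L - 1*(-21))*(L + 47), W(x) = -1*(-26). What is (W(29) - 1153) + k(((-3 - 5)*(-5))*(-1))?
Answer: -1260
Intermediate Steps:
W(x) = 26
k(L) = (21 + L)*(47 + L) (k(L) = (L + 21)*(47 + L) = (21 + L)*(47 + L))
(W(29) - 1153) + k(((-3 - 5)*(-5))*(-1)) = (26 - 1153) + (987 + (((-3 - 5)*(-5))*(-1))**2 + 68*(((-3 - 5)*(-5))*(-1))) = -1127 + (987 + (-8*(-5)*(-1))**2 + 68*(-8*(-5)*(-1))) = -1127 + (987 + (40*(-1))**2 + 68*(40*(-1))) = -1127 + (987 + (-40)**2 + 68*(-40)) = -1127 + (987 + 1600 - 2720) = -1127 - 133 = -1260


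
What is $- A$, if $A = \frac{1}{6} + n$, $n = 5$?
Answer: $- \frac{31}{6} \approx -5.1667$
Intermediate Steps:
$A = \frac{31}{6}$ ($A = \frac{1}{6} + 5 = \frac{31}{6} \approx 5.1667$)
$- A = \left(-1\right) \frac{31}{6} = - \frac{31}{6}$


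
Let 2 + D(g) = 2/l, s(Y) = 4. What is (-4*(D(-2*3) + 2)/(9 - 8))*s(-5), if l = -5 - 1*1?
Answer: 16/3 ≈ 5.3333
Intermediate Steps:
l = -6 (l = -5 - 1 = -6)
D(g) = -7/3 (D(g) = -2 + 2/(-6) = -2 + 2*(-⅙) = -2 - ⅓ = -7/3)
(-4*(D(-2*3) + 2)/(9 - 8))*s(-5) = -4*(-7/3 + 2)/(9 - 8)*4 = -(-4)/(3*1)*4 = -(-4)/3*4 = -4*(-⅓)*4 = (4/3)*4 = 16/3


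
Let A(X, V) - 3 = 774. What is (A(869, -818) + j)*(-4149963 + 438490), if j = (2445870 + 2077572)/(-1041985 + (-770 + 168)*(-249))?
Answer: -365117830249323/127441 ≈ -2.8650e+9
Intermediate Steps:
A(X, V) = 777 (A(X, V) = 3 + 774 = 777)
j = -646206/127441 (j = 4523442/(-1041985 - 602*(-249)) = 4523442/(-1041985 + 149898) = 4523442/(-892087) = 4523442*(-1/892087) = -646206/127441 ≈ -5.0706)
(A(869, -818) + j)*(-4149963 + 438490) = (777 - 646206/127441)*(-4149963 + 438490) = (98375451/127441)*(-3711473) = -365117830249323/127441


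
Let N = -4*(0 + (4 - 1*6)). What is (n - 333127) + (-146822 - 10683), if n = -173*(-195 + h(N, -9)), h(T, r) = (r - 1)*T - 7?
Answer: -441846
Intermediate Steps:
N = 8 (N = -4*(0 + (4 - 6)) = -4*(0 - 2) = -4*(-2) = 8)
h(T, r) = -7 + T*(-1 + r) (h(T, r) = (-1 + r)*T - 7 = T*(-1 + r) - 7 = -7 + T*(-1 + r))
n = 48786 (n = -173*(-195 + (-7 - 1*8 + 8*(-9))) = -173*(-195 + (-7 - 8 - 72)) = -173*(-195 - 87) = -173*(-282) = 48786)
(n - 333127) + (-146822 - 10683) = (48786 - 333127) + (-146822 - 10683) = -284341 - 157505 = -441846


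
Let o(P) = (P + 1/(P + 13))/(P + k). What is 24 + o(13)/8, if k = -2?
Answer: 55251/2288 ≈ 24.148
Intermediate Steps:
o(P) = (P + 1/(13 + P))/(-2 + P) (o(P) = (P + 1/(P + 13))/(P - 2) = (P + 1/(13 + P))/(-2 + P))
24 + o(13)/8 = 24 + ((1 + 13**2 + 13*13)/(-26 + 13**2 + 11*13))/8 = 24 + ((1 + 169 + 169)/(-26 + 169 + 143))*(1/8) = 24 + (339/286)*(1/8) = 24 + 339/2288 = 55251/2288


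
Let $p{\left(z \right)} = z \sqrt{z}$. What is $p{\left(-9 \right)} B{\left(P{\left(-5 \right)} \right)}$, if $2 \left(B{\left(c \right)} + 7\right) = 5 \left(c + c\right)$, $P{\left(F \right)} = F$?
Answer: $864 i \approx 864.0 i$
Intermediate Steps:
$p{\left(z \right)} = z^{\frac{3}{2}}$
$B{\left(c \right)} = -7 + 5 c$ ($B{\left(c \right)} = -7 + \frac{5 \left(c + c\right)}{2} = -7 + \frac{5 \cdot 2 c}{2} = -7 + \frac{10 c}{2} = -7 + 5 c$)
$p{\left(-9 \right)} B{\left(P{\left(-5 \right)} \right)} = \left(-9\right)^{\frac{3}{2}} \left(-7 + 5 \left(-5\right)\right) = - 27 i \left(-7 - 25\right) = - 27 i \left(-32\right) = 864 i$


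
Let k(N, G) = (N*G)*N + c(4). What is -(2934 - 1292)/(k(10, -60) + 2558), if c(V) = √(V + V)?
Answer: 1412941/2961839 + 821*√2/2961839 ≈ 0.47744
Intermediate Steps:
c(V) = √2*√V (c(V) = √(2*V) = √2*√V)
k(N, G) = 2*√2 + G*N² (k(N, G) = (N*G)*N + √2*√4 = (G*N)*N + √2*2 = G*N² + 2*√2 = 2*√2 + G*N²)
-(2934 - 1292)/(k(10, -60) + 2558) = -(2934 - 1292)/((2*√2 - 60*10²) + 2558) = -1642/((2*√2 - 60*100) + 2558) = -1642/((2*√2 - 6000) + 2558) = -1642/((-6000 + 2*√2) + 2558) = -1642/(-3442 + 2*√2)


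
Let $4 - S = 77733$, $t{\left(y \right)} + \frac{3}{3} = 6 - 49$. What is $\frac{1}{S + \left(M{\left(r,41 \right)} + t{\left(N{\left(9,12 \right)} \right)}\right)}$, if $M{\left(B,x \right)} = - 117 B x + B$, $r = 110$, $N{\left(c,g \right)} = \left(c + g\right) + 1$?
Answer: $- \frac{1}{605333} \approx -1.652 \cdot 10^{-6}$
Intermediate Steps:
$N{\left(c,g \right)} = 1 + c + g$
$M{\left(B,x \right)} = B - 117 B x$ ($M{\left(B,x \right)} = - 117 B x + B = B - 117 B x$)
$t{\left(y \right)} = -44$ ($t{\left(y \right)} = -1 + \left(6 - 49\right) = -1 - 43 = -44$)
$S = -77729$ ($S = 4 - 77733 = -77729$)
$\frac{1}{S + \left(M{\left(r,41 \right)} + t{\left(N{\left(9,12 \right)} \right)}\right)} = \frac{1}{-77729 + \left(110 \left(1 - 4797\right) - 44\right)} = \frac{1}{-77729 + \left(110 \left(-4796\right) - 44\right)} = \frac{1}{-77729 - 527604} = \frac{1}{-605333} = - \frac{1}{605333}$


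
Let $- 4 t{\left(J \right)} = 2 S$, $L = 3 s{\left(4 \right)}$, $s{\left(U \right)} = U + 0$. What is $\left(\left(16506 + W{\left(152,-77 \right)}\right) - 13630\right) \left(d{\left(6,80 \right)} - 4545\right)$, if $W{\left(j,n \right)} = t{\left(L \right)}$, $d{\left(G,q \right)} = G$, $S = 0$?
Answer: $-13054164$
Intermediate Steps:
$s{\left(U \right)} = U$
$L = 12$ ($L = 3 \cdot 4 = 12$)
$t{\left(J \right)} = 0$ ($t{\left(J \right)} = - \frac{2 \cdot 0}{4} = \left(- \frac{1}{4}\right) 0 = 0$)
$W{\left(j,n \right)} = 0$
$\left(\left(16506 + W{\left(152,-77 \right)}\right) - 13630\right) \left(d{\left(6,80 \right)} - 4545\right) = \left(\left(16506 + 0\right) - 13630\right) \left(6 - 4545\right) = \left(16506 - 13630\right) \left(-4539\right) = 2876 \left(-4539\right) = -13054164$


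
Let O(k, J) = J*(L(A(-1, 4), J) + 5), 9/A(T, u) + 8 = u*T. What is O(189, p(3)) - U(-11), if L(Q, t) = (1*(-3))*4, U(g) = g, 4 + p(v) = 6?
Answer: -3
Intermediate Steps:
p(v) = 2 (p(v) = -4 + 6 = 2)
A(T, u) = 9/(-8 + T*u) (A(T, u) = 9/(-8 + u*T) = 9/(-8 + T*u))
L(Q, t) = -12 (L(Q, t) = -3*4 = -12)
O(k, J) = -7*J (O(k, J) = J*(-12 + 5) = J*(-7) = -7*J)
O(189, p(3)) - U(-11) = -7*2 - 1*(-11) = -14 + 11 = -3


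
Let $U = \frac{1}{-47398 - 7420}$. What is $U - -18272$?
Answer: $\frac{1001634495}{54818} \approx 18272.0$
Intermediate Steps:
$U = - \frac{1}{54818}$ ($U = \frac{1}{-54818} = - \frac{1}{54818} \approx -1.8242 \cdot 10^{-5}$)
$U - -18272 = - \frac{1}{54818} - -18272 = - \frac{1}{54818} + 18272 = \frac{1001634495}{54818}$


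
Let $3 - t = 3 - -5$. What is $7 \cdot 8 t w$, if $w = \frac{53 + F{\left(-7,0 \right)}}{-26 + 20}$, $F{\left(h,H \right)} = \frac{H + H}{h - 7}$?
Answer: $\frac{7420}{3} \approx 2473.3$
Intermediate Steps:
$t = -5$ ($t = 3 - \left(3 - -5\right) = 3 - \left(3 + 5\right) = 3 - 8 = -5$)
$F{\left(h,H \right)} = \frac{2 H}{-7 + h}$
$w = - \frac{53}{6}$ ($w = \frac{53 + 2 \cdot 0 \frac{1}{-7 - 7}}{-26 + 20} = \frac{53 + 2 \cdot 0 \frac{1}{-14}}{-6} = \left(53 + 2 \cdot 0 \left(- \frac{1}{14}\right)\right) \left(- \frac{1}{6}\right) = \left(53 + 0\right) \left(- \frac{1}{6}\right) = 53 \left(- \frac{1}{6}\right) = - \frac{53}{6} \approx -8.8333$)
$7 \cdot 8 t w = 7 \cdot 8 \left(-5\right) \left(- \frac{53}{6}\right) = 56 \left(-5\right) \left(- \frac{53}{6}\right) = \left(-280\right) \left(- \frac{53}{6}\right) = \frac{7420}{3}$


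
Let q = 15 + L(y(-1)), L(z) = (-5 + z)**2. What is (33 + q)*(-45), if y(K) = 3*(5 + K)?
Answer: -4365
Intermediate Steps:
y(K) = 15 + 3*K
q = 64 (q = 15 + (-5 + (15 + 3*(-1)))**2 = 15 + (-5 + (15 - 3))**2 = 15 + (-5 + 12)**2 = 15 + 7**2 = 15 + 49 = 64)
(33 + q)*(-45) = (33 + 64)*(-45) = 97*(-45) = -4365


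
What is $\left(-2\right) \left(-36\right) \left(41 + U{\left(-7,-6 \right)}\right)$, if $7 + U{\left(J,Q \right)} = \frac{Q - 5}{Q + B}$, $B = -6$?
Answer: $2514$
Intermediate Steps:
$U{\left(J,Q \right)} = -7 + \frac{-5 + Q}{-6 + Q}$ ($U{\left(J,Q \right)} = -7 + \frac{Q - 5}{Q - 6} = -7 + \frac{-5 + Q}{-6 + Q}$)
$\left(-2\right) \left(-36\right) \left(41 + U{\left(-7,-6 \right)}\right) = \left(-2\right) \left(-36\right) \left(41 + \frac{37 - -36}{-6 - 6}\right) = 72 \left(41 + \frac{37 + 36}{-12}\right) = 72 \left(41 - \frac{73}{12}\right) = 72 \cdot \frac{419}{12} = 2514$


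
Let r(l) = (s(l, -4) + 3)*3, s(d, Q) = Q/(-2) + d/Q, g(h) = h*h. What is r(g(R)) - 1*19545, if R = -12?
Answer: -19638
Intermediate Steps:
g(h) = h**2
s(d, Q) = -Q/2 + d/Q (s(d, Q) = Q*(-1/2) + d/Q = -Q/2 + d/Q)
r(l) = 15 - 3*l/4 (r(l) = ((-1/2*(-4) + l/(-4)) + 3)*3 = ((2 + l*(-1/4)) + 3)*3 = ((2 - l/4) + 3)*3 = (5 - l/4)*3 = 15 - 3*l/4)
r(g(R)) - 1*19545 = (15 - 3/4*(-12)**2) - 1*19545 = (15 - 3/4*144) - 19545 = (15 - 108) - 19545 = -93 - 19545 = -19638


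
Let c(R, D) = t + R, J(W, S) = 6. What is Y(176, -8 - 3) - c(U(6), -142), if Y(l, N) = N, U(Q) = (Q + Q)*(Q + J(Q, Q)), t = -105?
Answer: -50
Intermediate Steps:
U(Q) = 2*Q*(6 + Q) (U(Q) = (Q + Q)*(Q + 6) = (2*Q)*(6 + Q) = 2*Q*(6 + Q))
c(R, D) = -105 + R
Y(176, -8 - 3) - c(U(6), -142) = (-8 - 3) - (-105 + 2*6*(6 + 6)) = -11 - (-105 + 2*6*12) = -11 - (-105 + 144) = -11 - 1*39 = -11 - 39 = -50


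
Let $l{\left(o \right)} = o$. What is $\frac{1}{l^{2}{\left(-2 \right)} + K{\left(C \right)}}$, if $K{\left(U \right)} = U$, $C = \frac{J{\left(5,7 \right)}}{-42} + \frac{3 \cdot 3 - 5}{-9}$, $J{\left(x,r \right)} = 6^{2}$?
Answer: $\frac{63}{170} \approx 0.37059$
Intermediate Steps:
$J{\left(x,r \right)} = 36$
$C = - \frac{82}{63}$ ($C = \frac{36}{-42} + \frac{3 \cdot 3 - 5}{-9} = 36 \left(- \frac{1}{42}\right) + \left(9 - 5\right) \left(- \frac{1}{9}\right) = - \frac{6}{7} + 4 \left(- \frac{1}{9}\right) = - \frac{6}{7} - \frac{4}{9} = - \frac{82}{63} \approx -1.3016$)
$\frac{1}{l^{2}{\left(-2 \right)} + K{\left(C \right)}} = \frac{1}{\left(-2\right)^{2} - \frac{82}{63}} = \frac{1}{4 - \frac{82}{63}} = \frac{1}{\frac{170}{63}} = \frac{63}{170}$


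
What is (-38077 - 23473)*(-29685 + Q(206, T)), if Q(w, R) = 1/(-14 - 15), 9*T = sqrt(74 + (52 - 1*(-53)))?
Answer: 52986302300/29 ≈ 1.8271e+9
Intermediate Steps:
T = sqrt(179)/9 (T = sqrt(74 + (52 - 1*(-53)))/9 = sqrt(74 + (52 + 53))/9 = sqrt(74 + 105)/9 = sqrt(179)/9 ≈ 1.4866)
Q(w, R) = -1/29 (Q(w, R) = 1/(-29) = -1/29)
(-38077 - 23473)*(-29685 + Q(206, T)) = (-38077 - 23473)*(-29685 - 1/29) = -61550*(-860866/29) = 52986302300/29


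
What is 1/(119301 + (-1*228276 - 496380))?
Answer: -1/605355 ≈ -1.6519e-6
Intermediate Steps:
1/(119301 + (-1*228276 - 496380)) = 1/(119301 + (-228276 - 496380)) = 1/(119301 - 724656) = 1/(-605355) = -1/605355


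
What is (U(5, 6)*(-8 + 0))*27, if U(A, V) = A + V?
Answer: -2376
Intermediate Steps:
(U(5, 6)*(-8 + 0))*27 = ((5 + 6)*(-8 + 0))*27 = (11*(-8))*27 = -88*27 = -2376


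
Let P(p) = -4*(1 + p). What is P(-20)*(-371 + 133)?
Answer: -18088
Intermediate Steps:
P(p) = -4 - 4*p
P(-20)*(-371 + 133) = (-4 - 4*(-20))*(-371 + 133) = (-4 + 80)*(-238) = 76*(-238) = -18088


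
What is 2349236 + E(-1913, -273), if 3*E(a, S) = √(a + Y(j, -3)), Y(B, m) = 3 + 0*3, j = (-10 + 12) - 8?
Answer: 2349236 + I*√1910/3 ≈ 2.3492e+6 + 14.568*I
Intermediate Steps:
j = -6 (j = 2 - 8 = -6)
Y(B, m) = 3 (Y(B, m) = 3 + 0 = 3)
E(a, S) = √(3 + a)/3 (E(a, S) = √(a + 3)/3 = √(3 + a)/3)
2349236 + E(-1913, -273) = 2349236 + √(3 - 1913)/3 = 2349236 + √(-1910)/3 = 2349236 + (I*√1910)/3 = 2349236 + I*√1910/3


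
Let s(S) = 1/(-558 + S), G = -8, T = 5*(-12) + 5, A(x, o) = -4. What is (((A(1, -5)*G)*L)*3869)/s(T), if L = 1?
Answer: -75894304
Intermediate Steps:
T = -55 (T = -60 + 5 = -55)
(((A(1, -5)*G)*L)*3869)/s(T) = ((-4*(-8)*1)*3869)/(1/(-558 - 55)) = ((32*1)*3869)/(1/(-613)) = (32*3869)/(-1/613) = 123808*(-613) = -75894304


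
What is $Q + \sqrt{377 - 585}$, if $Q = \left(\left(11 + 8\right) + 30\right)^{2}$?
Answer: $2401 + 4 i \sqrt{13} \approx 2401.0 + 14.422 i$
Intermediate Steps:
$Q = 2401$ ($Q = \left(19 + 30\right)^{2} = 49^{2} = 2401$)
$Q + \sqrt{377 - 585} = 2401 + \sqrt{377 - 585} = 2401 + \sqrt{-208} = 2401 + 4 i \sqrt{13}$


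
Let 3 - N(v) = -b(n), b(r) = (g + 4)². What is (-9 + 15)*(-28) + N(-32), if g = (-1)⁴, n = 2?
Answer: -140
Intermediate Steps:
g = 1
b(r) = 25 (b(r) = (1 + 4)² = 5² = 25)
N(v) = 28 (N(v) = 3 - (-1)*25 = 3 - 1*(-25) = 3 + 25 = 28)
(-9 + 15)*(-28) + N(-32) = (-9 + 15)*(-28) + 28 = 6*(-28) + 28 = -168 + 28 = -140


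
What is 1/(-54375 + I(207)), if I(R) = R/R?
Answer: -1/54374 ≈ -1.8391e-5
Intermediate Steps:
I(R) = 1
1/(-54375 + I(207)) = 1/(-54375 + 1) = 1/(-54374) = -1/54374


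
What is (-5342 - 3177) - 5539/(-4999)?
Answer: -42580942/4999 ≈ -8517.9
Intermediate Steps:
(-5342 - 3177) - 5539/(-4999) = -8519 - 5539*(-1/4999) = -8519 + 5539/4999 = -42580942/4999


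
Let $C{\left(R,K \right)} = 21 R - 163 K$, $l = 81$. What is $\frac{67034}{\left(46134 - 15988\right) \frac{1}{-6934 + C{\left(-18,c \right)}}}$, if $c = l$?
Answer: $- \frac{687601255}{15073} \approx -45618.0$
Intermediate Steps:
$c = 81$
$C{\left(R,K \right)} = - 163 K + 21 R$
$\frac{67034}{\left(46134 - 15988\right) \frac{1}{-6934 + C{\left(-18,c \right)}}} = \frac{67034}{\left(46134 - 15988\right) \frac{1}{-6934 + \left(\left(-163\right) 81 + 21 \left(-18\right)\right)}} = \frac{67034}{30146 \frac{1}{-6934 - 13581}} = \frac{67034}{30146 \frac{1}{-20515}} = \frac{67034}{30146 \left(- \frac{1}{20515}\right)} = \frac{67034}{- \frac{30146}{20515}} = 67034 \left(- \frac{20515}{30146}\right) = - \frac{687601255}{15073}$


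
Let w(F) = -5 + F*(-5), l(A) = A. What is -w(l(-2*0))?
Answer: 5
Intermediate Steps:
w(F) = -5 - 5*F
-w(l(-2*0)) = -(-5 - (-10)*0) = -(-5 - 5*0) = -(-5 + 0) = -1*(-5) = 5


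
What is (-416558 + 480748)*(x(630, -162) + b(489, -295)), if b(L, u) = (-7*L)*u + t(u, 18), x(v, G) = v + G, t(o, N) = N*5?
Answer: 64853917170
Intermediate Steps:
t(o, N) = 5*N
x(v, G) = G + v
b(L, u) = 90 - 7*L*u (b(L, u) = (-7*L)*u + 5*18 = -7*L*u + 90 = 90 - 7*L*u)
(-416558 + 480748)*(x(630, -162) + b(489, -295)) = (-416558 + 480748)*((-162 + 630) + (90 - 7*489*(-295))) = 64190*(468 + (90 + 1009785)) = 64190*(468 + 1009875) = 64190*1010343 = 64853917170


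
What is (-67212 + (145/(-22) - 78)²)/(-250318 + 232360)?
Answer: 29067287/8691672 ≈ 3.3443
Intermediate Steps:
(-67212 + (145/(-22) - 78)²)/(-250318 + 232360) = (-67212 + (145*(-1/22) - 78)²)/(-17958) = (-67212 + (-145/22 - 78)²)*(-1/17958) = (-67212 + (-1861/22)²)*(-1/17958) = (-67212 + 3463321/484)*(-1/17958) = -29067287/484*(-1/17958) = 29067287/8691672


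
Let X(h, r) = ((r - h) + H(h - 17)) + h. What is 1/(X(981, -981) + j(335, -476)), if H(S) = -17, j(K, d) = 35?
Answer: -1/963 ≈ -0.0010384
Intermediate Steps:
X(h, r) = -17 + r (X(h, r) = ((r - h) - 17) + h = (-17 + r - h) + h = -17 + r)
1/(X(981, -981) + j(335, -476)) = 1/((-17 - 981) + 35) = 1/(-998 + 35) = 1/(-963) = -1/963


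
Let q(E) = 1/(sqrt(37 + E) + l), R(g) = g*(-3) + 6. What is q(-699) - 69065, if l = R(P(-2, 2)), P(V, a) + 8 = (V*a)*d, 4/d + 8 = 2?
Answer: (-69065*sqrt(662) + 1519429*I)/(sqrt(662) - 22*I) ≈ -69065.0 - 0.022461*I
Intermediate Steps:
d = -2/3 (d = 4/(-8 + 2) = 4/(-6) = 4*(-1/6) = -2/3 ≈ -0.66667)
P(V, a) = -8 - 2*V*a/3 (P(V, a) = -8 + (V*a)*(-2/3) = -8 - 2*V*a/3)
R(g) = 6 - 3*g (R(g) = -3*g + 6 = 6 - 3*g)
l = 22 (l = 6 - 3*(-8 - 2/3*(-2)*2) = 6 - 3*(-8 + 8/3) = 6 - 3*(-16/3) = 6 + 16 = 22)
q(E) = 1/(22 + sqrt(37 + E)) (q(E) = 1/(sqrt(37 + E) + 22) = 1/(22 + sqrt(37 + E)))
q(-699) - 69065 = 1/(22 + sqrt(37 - 699)) - 69065 = 1/(22 + sqrt(-662)) - 69065 = 1/(22 + I*sqrt(662)) - 69065 = -69065 + 1/(22 + I*sqrt(662))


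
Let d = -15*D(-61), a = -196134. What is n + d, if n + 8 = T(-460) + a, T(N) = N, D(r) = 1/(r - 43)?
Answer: -20446593/104 ≈ -1.9660e+5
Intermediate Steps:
D(r) = 1/(-43 + r)
d = 15/104 (d = -15/(-43 - 61) = -15/(-104) = -15*(-1/104) = 15/104 ≈ 0.14423)
n = -196602 (n = -8 + (-460 - 196134) = -8 - 196594 = -196602)
n + d = -196602 + 15/104 = -20446593/104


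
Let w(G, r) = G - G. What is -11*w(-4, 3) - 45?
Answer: -45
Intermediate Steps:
w(G, r) = 0
-11*w(-4, 3) - 45 = -11*0 - 45 = 0 - 45 = -45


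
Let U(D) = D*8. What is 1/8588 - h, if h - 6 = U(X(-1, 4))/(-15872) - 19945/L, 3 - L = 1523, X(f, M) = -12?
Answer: -2546157/133114 ≈ -19.128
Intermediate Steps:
U(D) = 8*D
L = -1520 (L = 3 - 1*1523 = 3 - 1523 = -1520)
h = 45065/2356 (h = 6 + ((8*(-12))/(-15872) - 19945/(-1520)) = 6 + (-96*(-1/15872) - 19945*(-1/1520)) = 6 + (3/496 + 3989/304) = 6 + 30929/2356 = 45065/2356 ≈ 19.128)
1/8588 - h = 1/8588 - 1*45065/2356 = 1/8588 - 45065/2356 = -2546157/133114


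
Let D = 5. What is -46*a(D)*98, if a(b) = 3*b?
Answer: -67620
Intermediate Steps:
-46*a(D)*98 = -138*5*98 = -46*15*98 = -690*98 = -67620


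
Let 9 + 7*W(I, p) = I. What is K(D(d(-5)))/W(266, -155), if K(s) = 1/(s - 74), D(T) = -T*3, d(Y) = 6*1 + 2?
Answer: -1/3598 ≈ -0.00027793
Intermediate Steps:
d(Y) = 8 (d(Y) = 6 + 2 = 8)
W(I, p) = -9/7 + I/7
D(T) = -3*T
K(s) = 1/(-74 + s)
K(D(d(-5)))/W(266, -155) = 1/((-74 - 3*8)*(-9/7 + (1/7)*266)) = 1/((-74 - 24)*(-9/7 + 38)) = 1/((-98)*(257/7)) = -1/98*7/257 = -1/3598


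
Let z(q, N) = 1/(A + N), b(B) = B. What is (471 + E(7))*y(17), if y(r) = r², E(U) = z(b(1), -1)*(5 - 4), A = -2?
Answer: 408068/3 ≈ 1.3602e+5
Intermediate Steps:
z(q, N) = 1/(-2 + N)
E(U) = -⅓ (E(U) = (5 - 4)/(-2 - 1) = 1/(-3) = -⅓*1 = -⅓)
(471 + E(7))*y(17) = (471 - ⅓)*17² = (1412/3)*289 = 408068/3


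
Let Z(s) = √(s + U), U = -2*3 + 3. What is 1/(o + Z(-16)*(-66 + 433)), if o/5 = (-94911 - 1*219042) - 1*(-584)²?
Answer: -3275045/10725922311116 - 367*I*√19/10725922311116 ≈ -3.0534e-7 - 1.4914e-10*I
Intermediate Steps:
U = -3 (U = -6 + 3 = -3)
Z(s) = √(-3 + s) (Z(s) = √(s - 3) = √(-3 + s))
o = -3275045 (o = 5*((-94911 - 1*219042) - 1*(-584)²) = 5*((-94911 - 219042) - 1*341056) = 5*(-313953 - 341056) = 5*(-655009) = -3275045)
1/(o + Z(-16)*(-66 + 433)) = 1/(-3275045 + √(-3 - 16)*(-66 + 433)) = 1/(-3275045 + √(-19)*367) = 1/(-3275045 + (I*√19)*367) = 1/(-3275045 + 367*I*√19)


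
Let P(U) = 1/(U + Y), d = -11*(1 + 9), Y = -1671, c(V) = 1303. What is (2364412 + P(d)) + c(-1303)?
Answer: 4213338414/1781 ≈ 2.3657e+6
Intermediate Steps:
d = -110 (d = -11*10 = -110)
P(U) = 1/(-1671 + U) (P(U) = 1/(U - 1671) = 1/(-1671 + U))
(2364412 + P(d)) + c(-1303) = (2364412 + 1/(-1671 - 110)) + 1303 = (2364412 + 1/(-1781)) + 1303 = (2364412 - 1/1781) + 1303 = 4211017771/1781 + 1303 = 4213338414/1781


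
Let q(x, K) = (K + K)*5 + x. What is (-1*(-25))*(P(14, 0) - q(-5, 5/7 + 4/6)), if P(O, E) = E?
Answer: -4625/21 ≈ -220.24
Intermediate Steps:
q(x, K) = x + 10*K (q(x, K) = (2*K)*5 + x = 10*K + x = x + 10*K)
(-1*(-25))*(P(14, 0) - q(-5, 5/7 + 4/6)) = (-1*(-25))*(0 - (-5 + 10*(5/7 + 4/6))) = 25*(0 - (-5 + 10*(5*(⅐) + 4*(⅙)))) = 25*(0 - (-5 + 10*(5/7 + ⅔))) = 25*(0 - (-5 + 10*(29/21))) = 25*(0 - (-5 + 290/21)) = 25*(0 - 1*185/21) = 25*(0 - 185/21) = 25*(-185/21) = -4625/21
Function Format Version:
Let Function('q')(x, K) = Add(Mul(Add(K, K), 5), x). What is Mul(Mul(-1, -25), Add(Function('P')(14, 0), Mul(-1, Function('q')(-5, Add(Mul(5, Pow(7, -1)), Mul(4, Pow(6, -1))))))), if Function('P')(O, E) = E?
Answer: Rational(-4625, 21) ≈ -220.24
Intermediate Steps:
Function('q')(x, K) = Add(x, Mul(10, K)) (Function('q')(x, K) = Add(Mul(Mul(2, K), 5), x) = Add(Mul(10, K), x) = Add(x, Mul(10, K)))
Mul(Mul(-1, -25), Add(Function('P')(14, 0), Mul(-1, Function('q')(-5, Add(Mul(5, Pow(7, -1)), Mul(4, Pow(6, -1))))))) = Mul(Mul(-1, -25), Add(0, Mul(-1, Add(-5, Mul(10, Add(Mul(5, Pow(7, -1)), Mul(4, Pow(6, -1)))))))) = Mul(25, Add(0, Mul(-1, Add(-5, Mul(10, Add(Mul(5, Rational(1, 7)), Mul(4, Rational(1, 6)))))))) = Mul(25, Add(0, Mul(-1, Add(-5, Mul(10, Add(Rational(5, 7), Rational(2, 3))))))) = Mul(25, Add(0, Mul(-1, Add(-5, Mul(10, Rational(29, 21)))))) = Mul(25, Add(0, Mul(-1, Add(-5, Rational(290, 21))))) = Mul(25, Add(0, Mul(-1, Rational(185, 21)))) = Mul(25, Add(0, Rational(-185, 21))) = Mul(25, Rational(-185, 21)) = Rational(-4625, 21)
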